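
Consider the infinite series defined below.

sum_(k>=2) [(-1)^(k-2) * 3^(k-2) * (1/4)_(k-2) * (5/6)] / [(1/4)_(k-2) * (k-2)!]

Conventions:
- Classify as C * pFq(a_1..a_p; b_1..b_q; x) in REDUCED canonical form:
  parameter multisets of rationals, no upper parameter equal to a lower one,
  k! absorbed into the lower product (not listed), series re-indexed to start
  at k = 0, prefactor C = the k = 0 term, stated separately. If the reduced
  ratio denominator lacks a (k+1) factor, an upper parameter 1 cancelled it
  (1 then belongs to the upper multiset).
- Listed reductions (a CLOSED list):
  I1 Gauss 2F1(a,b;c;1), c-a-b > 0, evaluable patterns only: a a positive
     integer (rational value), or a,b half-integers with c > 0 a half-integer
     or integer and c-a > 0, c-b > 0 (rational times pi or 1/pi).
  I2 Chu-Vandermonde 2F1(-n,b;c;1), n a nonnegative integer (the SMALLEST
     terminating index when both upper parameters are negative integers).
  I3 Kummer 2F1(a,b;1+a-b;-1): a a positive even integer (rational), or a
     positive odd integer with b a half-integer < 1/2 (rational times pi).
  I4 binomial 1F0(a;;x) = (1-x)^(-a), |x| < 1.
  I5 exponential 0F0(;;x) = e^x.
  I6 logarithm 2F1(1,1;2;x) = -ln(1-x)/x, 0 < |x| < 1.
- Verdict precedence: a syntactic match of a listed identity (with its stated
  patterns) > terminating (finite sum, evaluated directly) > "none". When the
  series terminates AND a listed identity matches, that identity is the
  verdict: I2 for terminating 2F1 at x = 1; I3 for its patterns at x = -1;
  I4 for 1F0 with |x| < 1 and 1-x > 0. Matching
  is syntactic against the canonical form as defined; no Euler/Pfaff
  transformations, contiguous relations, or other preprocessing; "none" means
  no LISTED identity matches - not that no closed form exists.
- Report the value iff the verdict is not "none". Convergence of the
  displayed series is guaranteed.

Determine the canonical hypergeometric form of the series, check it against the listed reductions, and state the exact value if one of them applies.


Canonical form: C = 5/6 times 0F0 with upper {-}, lower {-}, x = -3. Verdict: this is the I5 exponential reduction (the 0F0 exponential series at x = -3). Hence: (5/6) * e^(-3).

Structural cue: from the first term 5/6: the parameter 1/4 appears in both the upper and lower lists and cancels.
Adjacent-term ratio: r(k) = (-3) * 1 / [(k+1)] - rational in k, leading ratio (-3); with t_0 = 5/6, classification follows.


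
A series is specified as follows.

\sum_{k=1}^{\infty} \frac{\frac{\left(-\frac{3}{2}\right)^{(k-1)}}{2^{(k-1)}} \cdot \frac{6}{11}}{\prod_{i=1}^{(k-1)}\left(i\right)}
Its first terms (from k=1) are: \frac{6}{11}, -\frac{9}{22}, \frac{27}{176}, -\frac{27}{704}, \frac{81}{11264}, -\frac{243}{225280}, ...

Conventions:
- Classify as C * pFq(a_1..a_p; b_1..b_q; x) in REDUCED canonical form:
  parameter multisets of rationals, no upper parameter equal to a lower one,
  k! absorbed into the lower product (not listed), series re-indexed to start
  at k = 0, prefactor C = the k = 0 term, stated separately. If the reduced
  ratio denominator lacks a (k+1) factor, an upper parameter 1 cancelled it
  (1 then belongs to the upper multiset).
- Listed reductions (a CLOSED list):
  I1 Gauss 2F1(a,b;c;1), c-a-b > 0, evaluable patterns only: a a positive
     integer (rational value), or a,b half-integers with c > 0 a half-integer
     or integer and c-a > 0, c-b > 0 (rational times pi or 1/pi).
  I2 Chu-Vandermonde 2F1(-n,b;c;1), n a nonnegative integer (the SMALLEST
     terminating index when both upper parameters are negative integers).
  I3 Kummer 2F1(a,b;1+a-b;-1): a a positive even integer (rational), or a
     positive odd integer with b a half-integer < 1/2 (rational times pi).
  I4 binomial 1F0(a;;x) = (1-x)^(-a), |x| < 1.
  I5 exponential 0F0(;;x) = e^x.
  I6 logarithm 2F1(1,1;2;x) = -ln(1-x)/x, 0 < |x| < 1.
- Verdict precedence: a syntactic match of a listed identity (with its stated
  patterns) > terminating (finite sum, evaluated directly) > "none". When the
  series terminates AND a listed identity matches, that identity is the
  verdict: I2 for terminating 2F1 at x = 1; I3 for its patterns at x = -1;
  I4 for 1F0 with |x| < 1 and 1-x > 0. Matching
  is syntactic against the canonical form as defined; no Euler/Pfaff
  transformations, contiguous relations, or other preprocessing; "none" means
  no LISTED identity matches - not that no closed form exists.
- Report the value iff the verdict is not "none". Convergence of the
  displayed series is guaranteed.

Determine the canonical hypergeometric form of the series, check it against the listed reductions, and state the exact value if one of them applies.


The tell: t_0 being \frac{6}{11}, the product of the first k integers (C = 6/11, x = -3/4) is k!.
Term ratio: r(k) = -\frac{3}{4} * 1 / [(k+1)] - rational in k. x = -\frac{3}{4}; t_0 = \frac{6}{11}; negate the roots.

The series (x = -\frac{3}{4}) is 0F0: upper {-}, lower {-}, prefactor \frac{6}{11}. Verdict (x = -\frac{3}{4}): exponential (I5) applies (the 0F0 exponential series at x = -\frac{3}{4}). Value: \frac{6}{11} \cdot e^{-\frac{3}{4}}.


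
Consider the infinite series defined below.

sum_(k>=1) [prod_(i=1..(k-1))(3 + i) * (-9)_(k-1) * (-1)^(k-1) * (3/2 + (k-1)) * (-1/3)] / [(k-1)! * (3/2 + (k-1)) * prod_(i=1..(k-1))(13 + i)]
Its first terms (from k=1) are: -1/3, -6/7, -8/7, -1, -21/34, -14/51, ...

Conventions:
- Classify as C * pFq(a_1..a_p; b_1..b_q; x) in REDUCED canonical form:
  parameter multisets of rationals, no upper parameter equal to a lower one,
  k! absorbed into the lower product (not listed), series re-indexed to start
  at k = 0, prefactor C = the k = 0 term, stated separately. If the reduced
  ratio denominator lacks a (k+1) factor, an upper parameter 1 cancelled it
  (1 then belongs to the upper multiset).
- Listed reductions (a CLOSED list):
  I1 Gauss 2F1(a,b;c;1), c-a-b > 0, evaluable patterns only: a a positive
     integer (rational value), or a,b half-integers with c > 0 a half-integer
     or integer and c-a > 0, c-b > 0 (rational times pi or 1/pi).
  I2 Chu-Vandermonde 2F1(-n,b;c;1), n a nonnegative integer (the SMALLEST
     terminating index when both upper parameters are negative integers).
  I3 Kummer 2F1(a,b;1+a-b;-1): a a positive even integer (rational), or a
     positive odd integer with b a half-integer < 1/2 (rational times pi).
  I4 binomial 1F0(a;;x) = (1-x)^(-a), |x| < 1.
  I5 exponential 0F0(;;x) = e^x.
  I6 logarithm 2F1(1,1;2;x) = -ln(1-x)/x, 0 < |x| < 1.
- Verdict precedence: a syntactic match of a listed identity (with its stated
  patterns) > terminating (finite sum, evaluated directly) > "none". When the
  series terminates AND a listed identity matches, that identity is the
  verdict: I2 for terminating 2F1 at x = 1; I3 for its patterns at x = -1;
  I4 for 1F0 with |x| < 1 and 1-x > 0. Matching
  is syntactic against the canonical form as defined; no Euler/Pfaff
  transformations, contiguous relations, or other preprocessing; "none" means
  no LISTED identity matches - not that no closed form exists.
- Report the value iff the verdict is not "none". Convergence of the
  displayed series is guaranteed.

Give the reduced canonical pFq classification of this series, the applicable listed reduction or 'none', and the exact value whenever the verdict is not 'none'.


Structural cue: with t_0 = -1/3, the lower running product (C = -1/3, x = -1) is a rising factorial.
Ratio: r(k) = (-1) * (k-9) (k+4) / [(k+14) (k+1)] - rational in k. x = (-1); t_0 = -1/3; negate the roots.

The series (x = -1) is 2F1: upper {-9, 4}, lower {14}, prefactor -1/3. Verdict: Kummer (I3) matches (x = -1; c = 14 equals 1+a-b for upper {-9, 4}: listed pattern). Value: -13/3.


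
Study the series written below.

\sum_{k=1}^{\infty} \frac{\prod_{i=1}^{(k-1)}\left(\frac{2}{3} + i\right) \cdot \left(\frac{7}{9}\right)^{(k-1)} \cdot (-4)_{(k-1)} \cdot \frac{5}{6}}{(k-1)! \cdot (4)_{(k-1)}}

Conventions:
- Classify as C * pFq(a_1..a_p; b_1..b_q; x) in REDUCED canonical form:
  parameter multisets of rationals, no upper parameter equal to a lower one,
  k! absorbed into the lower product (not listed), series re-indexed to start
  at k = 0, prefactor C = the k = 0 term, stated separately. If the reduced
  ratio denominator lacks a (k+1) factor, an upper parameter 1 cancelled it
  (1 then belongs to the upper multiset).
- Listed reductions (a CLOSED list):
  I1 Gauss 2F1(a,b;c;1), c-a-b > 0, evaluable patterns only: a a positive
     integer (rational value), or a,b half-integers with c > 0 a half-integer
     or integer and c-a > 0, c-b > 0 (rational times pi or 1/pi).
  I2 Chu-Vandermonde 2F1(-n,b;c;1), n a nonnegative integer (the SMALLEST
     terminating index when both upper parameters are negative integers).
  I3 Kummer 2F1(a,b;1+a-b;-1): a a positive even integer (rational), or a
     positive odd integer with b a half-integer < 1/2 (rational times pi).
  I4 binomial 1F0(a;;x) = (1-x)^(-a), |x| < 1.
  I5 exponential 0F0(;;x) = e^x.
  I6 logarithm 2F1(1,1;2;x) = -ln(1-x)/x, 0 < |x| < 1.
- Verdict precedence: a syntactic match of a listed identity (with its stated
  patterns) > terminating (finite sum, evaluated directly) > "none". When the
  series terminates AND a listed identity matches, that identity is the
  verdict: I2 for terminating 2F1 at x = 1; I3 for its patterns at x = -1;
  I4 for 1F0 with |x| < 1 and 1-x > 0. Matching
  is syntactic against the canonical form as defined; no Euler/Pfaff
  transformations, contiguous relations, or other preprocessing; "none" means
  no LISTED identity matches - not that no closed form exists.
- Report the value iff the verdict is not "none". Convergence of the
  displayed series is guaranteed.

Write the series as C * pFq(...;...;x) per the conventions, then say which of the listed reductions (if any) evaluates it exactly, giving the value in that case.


With C = \frac{5}{6}: the canonical form is 2F1(-4, \frac{5}{3}; 4; \frac{7}{9}). Verdict: terminating. (-4)_k vanishes past k = 4, leaving a 5-term sum, computed directly. Value: \frac{1147255}{4782969}.

The tell: with t_0 = \frac{5}{6}, the running product (C = 5/6, x = 7/9) telescopes to a rising factorial.
Step ratio: r(k) = \frac{7}{9} * (k-4) (k+\frac{5}{3}) / [(k+4) (k+1)] ; factor over Q: parameters, x = \frac{7}{9}, and C = \frac{5}{6}.


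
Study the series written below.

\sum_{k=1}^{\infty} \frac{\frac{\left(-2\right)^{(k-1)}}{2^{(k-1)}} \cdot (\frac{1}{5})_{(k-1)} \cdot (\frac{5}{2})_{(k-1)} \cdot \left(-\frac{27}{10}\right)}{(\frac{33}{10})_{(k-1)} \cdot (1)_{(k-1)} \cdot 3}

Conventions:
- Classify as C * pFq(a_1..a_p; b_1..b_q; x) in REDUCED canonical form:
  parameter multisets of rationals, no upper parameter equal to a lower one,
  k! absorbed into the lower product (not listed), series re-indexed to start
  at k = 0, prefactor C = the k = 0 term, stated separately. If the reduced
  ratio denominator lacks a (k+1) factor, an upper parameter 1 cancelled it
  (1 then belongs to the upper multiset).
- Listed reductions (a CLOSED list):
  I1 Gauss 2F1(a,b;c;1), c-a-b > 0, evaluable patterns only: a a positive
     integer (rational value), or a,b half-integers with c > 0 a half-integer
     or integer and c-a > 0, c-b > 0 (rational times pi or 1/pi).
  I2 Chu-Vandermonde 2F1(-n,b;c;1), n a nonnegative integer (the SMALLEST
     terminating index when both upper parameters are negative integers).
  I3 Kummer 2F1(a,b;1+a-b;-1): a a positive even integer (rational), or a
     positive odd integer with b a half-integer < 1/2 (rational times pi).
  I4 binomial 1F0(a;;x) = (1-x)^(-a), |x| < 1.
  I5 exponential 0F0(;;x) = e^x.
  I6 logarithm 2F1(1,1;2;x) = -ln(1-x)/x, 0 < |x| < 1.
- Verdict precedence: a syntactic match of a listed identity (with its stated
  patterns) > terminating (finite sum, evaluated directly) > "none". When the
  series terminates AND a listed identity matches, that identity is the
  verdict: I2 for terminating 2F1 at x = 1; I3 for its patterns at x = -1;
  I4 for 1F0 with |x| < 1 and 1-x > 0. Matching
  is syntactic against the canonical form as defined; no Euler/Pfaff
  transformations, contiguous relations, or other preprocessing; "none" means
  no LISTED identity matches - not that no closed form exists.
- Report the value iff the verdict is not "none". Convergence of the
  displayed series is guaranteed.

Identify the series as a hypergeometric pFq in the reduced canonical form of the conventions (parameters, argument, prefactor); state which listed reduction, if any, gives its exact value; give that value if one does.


At argument -1: a 2F1 with upper {\frac{1}{5}, \frac{5}{2}}, lower {\frac{33}{10}}, scaled by C = -\frac{9}{10}. Verdict: none - this 2F1 at x = -1 matches no listed pattern, and upper {\frac{1}{5}, \frac{5}{2}} holds no stopper.

Key step: t_0 = -\frac{9}{10} here, and the two k-th powers (prefactor -9/10) combine into one argument.
Consecutive-term ratio: r(k) = -1 * (k+\frac{1}{5}) (k+\frac{5}{2}) / [(k+\frac{33}{10}) (k+1)] - poly over poly, x = -1 from leading terms; C = -\frac{9}{10} at k = 0.


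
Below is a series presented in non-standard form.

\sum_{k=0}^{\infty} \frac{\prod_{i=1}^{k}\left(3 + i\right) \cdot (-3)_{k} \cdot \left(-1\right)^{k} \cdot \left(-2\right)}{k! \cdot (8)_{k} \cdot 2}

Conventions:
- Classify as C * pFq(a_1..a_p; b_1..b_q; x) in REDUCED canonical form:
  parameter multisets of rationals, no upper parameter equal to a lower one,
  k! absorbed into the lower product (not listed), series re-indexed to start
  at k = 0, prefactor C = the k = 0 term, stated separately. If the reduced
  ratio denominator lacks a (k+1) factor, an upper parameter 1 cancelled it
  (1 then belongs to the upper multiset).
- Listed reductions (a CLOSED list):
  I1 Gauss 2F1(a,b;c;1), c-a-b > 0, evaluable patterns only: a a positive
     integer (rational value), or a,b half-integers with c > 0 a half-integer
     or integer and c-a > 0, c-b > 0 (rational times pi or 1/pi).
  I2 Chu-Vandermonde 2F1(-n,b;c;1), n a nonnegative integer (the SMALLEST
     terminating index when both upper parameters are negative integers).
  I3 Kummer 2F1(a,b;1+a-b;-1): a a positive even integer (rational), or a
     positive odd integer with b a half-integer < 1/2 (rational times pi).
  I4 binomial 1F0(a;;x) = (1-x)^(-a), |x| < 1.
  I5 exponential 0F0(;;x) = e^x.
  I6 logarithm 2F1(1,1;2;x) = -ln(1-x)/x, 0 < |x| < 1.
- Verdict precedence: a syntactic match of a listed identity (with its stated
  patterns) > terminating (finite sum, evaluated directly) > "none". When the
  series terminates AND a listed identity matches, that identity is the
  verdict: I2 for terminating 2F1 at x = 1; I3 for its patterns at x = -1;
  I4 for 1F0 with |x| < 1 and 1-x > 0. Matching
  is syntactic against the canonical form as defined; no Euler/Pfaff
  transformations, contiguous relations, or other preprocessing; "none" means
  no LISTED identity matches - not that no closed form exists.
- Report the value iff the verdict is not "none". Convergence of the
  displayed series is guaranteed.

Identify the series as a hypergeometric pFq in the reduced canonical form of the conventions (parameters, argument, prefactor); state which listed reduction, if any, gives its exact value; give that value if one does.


Structural cue: t_0 = -1 here, and the running product (prefactor -1) telescopes to a rising factorial.
Consecutive-term ratio: r(k) = -1 * (k-3) (k+4) / [(k+8) (k+1)] - rational in k. x = -1; t_0 = -1; negate the roots.

The series (x = -1) is 2F1: upper {-3, 4}, lower {8}, prefactor -1. Verdict (x = -1): Kummer (I3) applies (x = -1; c = 8 equals 1+a-b for upper {-3, 4}: listed pattern). Exact value: -\frac{7}{2}.


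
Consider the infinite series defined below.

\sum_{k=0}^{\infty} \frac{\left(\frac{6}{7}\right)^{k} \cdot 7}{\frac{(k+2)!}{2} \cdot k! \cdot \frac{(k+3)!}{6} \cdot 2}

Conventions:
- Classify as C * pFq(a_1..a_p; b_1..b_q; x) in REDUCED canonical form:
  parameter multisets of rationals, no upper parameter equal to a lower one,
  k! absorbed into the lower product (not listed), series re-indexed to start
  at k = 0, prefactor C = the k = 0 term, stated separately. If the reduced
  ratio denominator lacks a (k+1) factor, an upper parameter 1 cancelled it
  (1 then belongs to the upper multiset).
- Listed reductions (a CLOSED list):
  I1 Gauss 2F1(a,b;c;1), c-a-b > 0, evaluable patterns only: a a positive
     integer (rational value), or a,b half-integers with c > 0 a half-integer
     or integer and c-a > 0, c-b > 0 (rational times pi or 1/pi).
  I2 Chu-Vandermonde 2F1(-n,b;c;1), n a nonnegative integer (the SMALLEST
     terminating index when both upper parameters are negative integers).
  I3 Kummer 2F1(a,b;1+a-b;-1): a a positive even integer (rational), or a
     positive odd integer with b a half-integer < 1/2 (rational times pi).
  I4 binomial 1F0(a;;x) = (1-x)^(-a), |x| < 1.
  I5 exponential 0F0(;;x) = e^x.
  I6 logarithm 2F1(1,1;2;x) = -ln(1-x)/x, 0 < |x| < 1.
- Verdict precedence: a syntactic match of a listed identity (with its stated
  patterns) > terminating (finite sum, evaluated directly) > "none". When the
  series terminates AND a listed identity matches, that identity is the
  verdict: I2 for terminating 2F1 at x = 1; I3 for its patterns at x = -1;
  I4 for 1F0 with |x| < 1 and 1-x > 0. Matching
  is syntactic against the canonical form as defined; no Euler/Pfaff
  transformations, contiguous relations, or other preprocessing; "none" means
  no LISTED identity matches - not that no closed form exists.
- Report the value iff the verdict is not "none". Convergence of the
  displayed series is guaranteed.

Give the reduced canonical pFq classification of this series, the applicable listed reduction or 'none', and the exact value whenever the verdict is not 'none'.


Classification (C = \frac{7}{2}): 0F2 with upper {-}, lower {3, 4}, argument x = \frac{6}{7}. Verdict: none here - no I1-I6 shape fits x = \frac{6}{7} with lower {3, 4}.

The tell: x = \frac{6}{7} and the constant factors (prefactor 7/2) combine into one prefactor.
Step ratio: r(k) = \frac{6}{7} * 1 / [(k+3) (k+4) (k+1)] - poly over poly, x = \frac{6}{7} from leading terms; C = \frac{7}{2} at k = 0.


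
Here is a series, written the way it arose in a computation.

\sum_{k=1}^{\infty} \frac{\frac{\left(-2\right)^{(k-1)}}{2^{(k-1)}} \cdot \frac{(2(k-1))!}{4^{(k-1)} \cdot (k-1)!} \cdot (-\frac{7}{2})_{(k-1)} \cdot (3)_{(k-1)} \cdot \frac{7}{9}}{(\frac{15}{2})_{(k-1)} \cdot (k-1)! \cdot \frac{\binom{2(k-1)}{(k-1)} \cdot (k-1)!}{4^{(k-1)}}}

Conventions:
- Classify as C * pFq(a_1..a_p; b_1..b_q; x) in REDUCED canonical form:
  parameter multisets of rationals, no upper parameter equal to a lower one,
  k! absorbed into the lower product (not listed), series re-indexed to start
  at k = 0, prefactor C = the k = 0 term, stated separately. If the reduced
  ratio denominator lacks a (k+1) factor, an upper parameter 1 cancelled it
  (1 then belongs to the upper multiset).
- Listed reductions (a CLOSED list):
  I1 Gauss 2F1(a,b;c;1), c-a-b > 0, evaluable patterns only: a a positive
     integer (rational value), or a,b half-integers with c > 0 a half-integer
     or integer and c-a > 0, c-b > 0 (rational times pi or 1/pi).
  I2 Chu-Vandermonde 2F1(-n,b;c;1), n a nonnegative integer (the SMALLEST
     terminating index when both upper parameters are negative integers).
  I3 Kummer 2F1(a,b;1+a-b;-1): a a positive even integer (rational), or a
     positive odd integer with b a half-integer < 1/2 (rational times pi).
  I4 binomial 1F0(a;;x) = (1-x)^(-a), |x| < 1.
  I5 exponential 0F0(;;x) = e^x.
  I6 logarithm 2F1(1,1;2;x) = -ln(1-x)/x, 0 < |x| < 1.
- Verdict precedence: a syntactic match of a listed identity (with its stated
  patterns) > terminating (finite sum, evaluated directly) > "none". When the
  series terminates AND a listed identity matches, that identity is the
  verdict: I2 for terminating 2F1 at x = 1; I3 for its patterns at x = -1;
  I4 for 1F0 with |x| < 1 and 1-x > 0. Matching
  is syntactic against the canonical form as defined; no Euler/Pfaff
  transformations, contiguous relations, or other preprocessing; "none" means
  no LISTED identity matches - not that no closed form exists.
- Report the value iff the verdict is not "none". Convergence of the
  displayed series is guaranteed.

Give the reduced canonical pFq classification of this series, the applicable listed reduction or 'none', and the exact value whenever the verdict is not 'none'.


With C = \frac{7}{9}: the canonical form is 2F1(-\frac{7}{2}, 3; \frac{15}{2}; -1). Verdict (x = -1): the Kummer evaluation I3 applies (x = -1; c = \frac{15}{2} equals 1+a-b for upper {-\frac{7}{2}, 3}: listed pattern). Exact value: \frac{7007}{8192} \cdot \pi.

Structural cue: t_0 being \frac{7}{9}, the parameter 1/2 appears in both the upper and lower lists and cancels.
Term ratio: r(k) = -1 * (k-\frac{7}{2}) (k+3) / [(k+\frac{15}{2}) (k+1)] ; factor over Q: parameters, x = -1, and C = \frac{7}{9}.


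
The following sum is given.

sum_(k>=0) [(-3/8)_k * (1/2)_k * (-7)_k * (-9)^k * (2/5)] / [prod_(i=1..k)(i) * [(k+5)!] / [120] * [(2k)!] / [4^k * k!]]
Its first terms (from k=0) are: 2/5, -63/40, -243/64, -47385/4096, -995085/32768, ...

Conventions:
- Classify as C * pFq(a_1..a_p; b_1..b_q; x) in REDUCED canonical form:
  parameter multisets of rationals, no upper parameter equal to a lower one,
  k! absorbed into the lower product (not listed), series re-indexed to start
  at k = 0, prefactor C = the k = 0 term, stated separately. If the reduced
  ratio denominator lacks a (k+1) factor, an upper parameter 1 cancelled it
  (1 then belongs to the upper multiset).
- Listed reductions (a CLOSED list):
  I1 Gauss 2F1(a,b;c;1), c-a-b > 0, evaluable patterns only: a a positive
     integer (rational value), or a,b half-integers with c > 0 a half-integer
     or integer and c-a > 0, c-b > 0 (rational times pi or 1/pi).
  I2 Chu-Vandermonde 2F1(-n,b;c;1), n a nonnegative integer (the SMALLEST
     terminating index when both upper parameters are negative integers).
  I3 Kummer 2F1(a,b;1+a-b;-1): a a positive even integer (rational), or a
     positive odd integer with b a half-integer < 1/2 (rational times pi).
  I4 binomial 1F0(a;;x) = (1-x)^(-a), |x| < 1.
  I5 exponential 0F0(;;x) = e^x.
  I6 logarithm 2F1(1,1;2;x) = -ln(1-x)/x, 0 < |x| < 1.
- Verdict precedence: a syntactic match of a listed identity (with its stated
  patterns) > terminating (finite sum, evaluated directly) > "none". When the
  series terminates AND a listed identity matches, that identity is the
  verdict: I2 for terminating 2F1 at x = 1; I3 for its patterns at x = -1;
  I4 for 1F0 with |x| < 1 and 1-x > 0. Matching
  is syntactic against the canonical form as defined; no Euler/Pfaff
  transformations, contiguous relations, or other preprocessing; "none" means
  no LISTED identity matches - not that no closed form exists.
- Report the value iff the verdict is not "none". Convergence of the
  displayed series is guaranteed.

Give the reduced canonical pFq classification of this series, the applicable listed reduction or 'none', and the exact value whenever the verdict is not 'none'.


The series (x = -9) is 2F1: upper {-7, -3/8}, lower {6}, prefactor 2/5. Verdict: terminating at k = 7: the factor (-7)_k kills every later term; summing the 8 survivors is exact. Exact value: -334437948341/1476395008.

Key observation: t_0 = 2/5 here, and the product of the first k integers (C = 2/5) is k!.
Adjacent-term ratio: r(k) = (-9) * (k-7) (k-3/8) / [(k+6) (k+1)] - rational in k, leading ratio (-9); with t_0 = 2/5, classification follows.


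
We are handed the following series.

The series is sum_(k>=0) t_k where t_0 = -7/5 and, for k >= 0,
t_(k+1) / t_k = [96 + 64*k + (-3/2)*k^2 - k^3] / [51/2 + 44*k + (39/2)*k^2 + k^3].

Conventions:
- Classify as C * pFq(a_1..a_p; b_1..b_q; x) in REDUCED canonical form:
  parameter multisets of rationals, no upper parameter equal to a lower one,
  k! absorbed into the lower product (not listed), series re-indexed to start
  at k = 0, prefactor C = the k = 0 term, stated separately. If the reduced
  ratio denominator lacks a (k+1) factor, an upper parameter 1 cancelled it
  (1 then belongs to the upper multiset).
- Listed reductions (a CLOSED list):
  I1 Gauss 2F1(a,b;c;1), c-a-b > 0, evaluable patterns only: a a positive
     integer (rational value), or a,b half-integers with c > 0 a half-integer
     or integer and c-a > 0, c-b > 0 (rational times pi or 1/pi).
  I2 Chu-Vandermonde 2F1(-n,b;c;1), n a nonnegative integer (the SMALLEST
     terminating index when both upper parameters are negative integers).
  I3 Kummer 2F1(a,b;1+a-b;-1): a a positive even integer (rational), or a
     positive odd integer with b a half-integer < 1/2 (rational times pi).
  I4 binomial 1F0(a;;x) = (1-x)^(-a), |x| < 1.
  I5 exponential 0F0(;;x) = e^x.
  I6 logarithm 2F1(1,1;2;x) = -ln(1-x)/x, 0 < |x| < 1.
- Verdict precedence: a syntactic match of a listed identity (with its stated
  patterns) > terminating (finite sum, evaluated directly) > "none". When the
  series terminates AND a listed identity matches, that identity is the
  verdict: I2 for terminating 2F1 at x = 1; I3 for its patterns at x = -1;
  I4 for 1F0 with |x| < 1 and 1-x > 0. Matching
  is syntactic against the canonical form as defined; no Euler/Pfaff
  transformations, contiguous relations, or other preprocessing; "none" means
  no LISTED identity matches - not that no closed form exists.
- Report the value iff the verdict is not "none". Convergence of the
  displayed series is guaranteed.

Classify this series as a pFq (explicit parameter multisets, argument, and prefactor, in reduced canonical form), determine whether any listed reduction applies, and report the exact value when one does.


The tell: t_0 = -7/5 here, and the ratio is unreduced: k + 3/2 divides both sides (C = -7/5).
Adjacent-term ratio: r(k) = (-1) * (k-8) (k+8) / [(k+17) (k+1)] - rational; roots negated = parameters, x = (-1), C = -7/5.

The series (x = -1) is 2F1: upper {-8, 8}, lower {17}, prefactor -7/5. Verdict at x = -1: Kummer (I3) matches (x = -1; c = 17 equals 1+a-b for upper {-8, 8}: listed pattern). Sum: -182/5.


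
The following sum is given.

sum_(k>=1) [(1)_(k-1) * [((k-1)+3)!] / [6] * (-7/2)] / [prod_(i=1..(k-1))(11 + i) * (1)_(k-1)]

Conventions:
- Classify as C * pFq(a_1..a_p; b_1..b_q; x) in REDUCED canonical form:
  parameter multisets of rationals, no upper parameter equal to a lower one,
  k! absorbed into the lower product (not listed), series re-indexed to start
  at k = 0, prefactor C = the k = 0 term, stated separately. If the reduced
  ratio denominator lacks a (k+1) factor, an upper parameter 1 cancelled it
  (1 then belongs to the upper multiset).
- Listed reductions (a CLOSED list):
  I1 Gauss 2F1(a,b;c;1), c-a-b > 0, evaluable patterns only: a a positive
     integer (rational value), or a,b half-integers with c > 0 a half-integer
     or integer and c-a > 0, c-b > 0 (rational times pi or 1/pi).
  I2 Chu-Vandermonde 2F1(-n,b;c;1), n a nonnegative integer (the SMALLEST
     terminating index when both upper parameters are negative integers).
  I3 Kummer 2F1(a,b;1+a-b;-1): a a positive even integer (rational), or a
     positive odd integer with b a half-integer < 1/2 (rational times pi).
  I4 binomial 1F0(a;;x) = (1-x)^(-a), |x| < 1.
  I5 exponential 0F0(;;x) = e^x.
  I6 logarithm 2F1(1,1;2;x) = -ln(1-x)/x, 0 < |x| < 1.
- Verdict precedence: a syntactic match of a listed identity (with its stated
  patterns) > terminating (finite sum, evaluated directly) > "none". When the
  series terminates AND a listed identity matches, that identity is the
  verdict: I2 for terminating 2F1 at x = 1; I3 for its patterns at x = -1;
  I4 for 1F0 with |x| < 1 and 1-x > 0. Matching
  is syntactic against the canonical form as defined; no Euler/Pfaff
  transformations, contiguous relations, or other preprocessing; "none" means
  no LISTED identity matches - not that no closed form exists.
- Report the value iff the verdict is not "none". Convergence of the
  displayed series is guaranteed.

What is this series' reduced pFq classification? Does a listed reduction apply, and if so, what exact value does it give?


At argument 1: a 2F1 with upper {1, 4}, lower {12}, scaled by C = -7/2. Verdict at x = 1: Gauss's theorem (I1) matches (x = 1: the Gamma ratio telescopes since c-a-b = 7 > 0 and a = 1 in Z>0). Hence: -11/2.

Structural cue: from the first term -7/2: (1)_k (prefactor -7/2) is k! itself.
Ratio: r(k) = 1 * (k+1) (k+4) / [(k+12) (k+1)] - rational in k. x = 1; t_0 = -7/2; negate the roots.


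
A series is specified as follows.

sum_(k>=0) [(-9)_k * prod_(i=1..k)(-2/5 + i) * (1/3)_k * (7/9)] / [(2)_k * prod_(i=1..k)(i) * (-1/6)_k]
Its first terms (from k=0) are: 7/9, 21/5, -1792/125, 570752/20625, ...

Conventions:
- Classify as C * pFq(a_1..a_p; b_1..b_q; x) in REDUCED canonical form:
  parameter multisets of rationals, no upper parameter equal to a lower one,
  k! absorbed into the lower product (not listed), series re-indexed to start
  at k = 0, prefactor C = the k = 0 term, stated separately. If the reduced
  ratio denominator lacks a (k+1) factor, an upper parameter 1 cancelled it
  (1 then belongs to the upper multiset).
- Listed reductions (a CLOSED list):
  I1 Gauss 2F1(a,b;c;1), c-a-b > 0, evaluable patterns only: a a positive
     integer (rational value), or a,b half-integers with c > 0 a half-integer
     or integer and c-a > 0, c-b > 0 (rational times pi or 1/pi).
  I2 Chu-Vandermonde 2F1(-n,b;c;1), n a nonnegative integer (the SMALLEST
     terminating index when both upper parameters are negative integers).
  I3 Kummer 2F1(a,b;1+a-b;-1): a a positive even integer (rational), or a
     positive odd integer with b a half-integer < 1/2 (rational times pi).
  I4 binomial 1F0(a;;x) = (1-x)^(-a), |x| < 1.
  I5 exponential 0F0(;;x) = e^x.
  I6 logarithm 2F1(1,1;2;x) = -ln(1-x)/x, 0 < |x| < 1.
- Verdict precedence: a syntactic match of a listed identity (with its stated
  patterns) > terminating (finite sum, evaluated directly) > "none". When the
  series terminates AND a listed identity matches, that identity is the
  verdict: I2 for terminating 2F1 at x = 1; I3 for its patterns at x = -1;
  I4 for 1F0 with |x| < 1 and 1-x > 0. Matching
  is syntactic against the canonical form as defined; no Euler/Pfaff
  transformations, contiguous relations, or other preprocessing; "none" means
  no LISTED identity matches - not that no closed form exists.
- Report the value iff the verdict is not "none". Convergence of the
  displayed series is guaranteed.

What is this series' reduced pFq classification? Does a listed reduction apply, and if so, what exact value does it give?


Reduced: x = 1, 3F2, upper = {-9, 1/3, 3/5}, lower = {-1/6, 2}, C = 7/9. Verdict: terminating at k = 9: the factor (-9)_k kills every later term; summing the 10 survivors is exact. Sum: 72022748261408/61231177734375.

The tell: x = 1 and the running product (C = 7/9) telescopes to a rising factorial.
Consecutive-term ratio: r(k) = 1 * (k-9) (k+1/3) (k+3/5) / [(k-1/6) (k+2) (k+1)] - rational; roots negated = parameters, x = 1, C = 7/9.


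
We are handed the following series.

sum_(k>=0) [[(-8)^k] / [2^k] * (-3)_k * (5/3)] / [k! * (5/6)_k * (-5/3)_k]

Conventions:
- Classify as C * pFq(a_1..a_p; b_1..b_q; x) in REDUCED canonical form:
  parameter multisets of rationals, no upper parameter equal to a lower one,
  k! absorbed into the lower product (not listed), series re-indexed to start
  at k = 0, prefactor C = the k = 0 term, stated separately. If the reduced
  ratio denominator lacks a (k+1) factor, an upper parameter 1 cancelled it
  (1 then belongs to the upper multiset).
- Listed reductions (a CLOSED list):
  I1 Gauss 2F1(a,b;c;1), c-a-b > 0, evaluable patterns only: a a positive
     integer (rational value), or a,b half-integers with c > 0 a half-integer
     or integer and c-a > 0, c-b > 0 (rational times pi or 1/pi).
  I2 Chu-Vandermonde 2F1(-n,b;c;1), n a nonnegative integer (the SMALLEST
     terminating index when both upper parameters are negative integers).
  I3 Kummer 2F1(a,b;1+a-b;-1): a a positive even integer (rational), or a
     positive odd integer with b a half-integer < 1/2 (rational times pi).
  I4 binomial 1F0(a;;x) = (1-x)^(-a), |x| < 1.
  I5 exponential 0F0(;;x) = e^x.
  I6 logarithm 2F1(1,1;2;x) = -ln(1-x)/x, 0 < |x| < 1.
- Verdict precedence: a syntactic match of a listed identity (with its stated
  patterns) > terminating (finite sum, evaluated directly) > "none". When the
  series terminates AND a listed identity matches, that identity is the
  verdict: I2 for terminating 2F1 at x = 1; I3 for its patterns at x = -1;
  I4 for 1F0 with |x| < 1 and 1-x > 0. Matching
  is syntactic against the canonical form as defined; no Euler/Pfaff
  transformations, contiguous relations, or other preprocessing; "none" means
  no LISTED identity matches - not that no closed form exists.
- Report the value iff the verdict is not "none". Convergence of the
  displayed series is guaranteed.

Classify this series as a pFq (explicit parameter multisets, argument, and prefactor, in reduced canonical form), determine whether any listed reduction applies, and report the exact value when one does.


This is 5/3 * 1F2(-3; -5/3, 5/6; -4) in reduced canonical form. Verdict: terminating at k = 3: the factor (-3)_k kills every later term; summing the 4 survivors is exact. Sum: 283099/2805.

The tell: with t_0 = 5/3, the two k-th powers (C = 5/3) combine into one argument.
Term ratio: r(k) = (-4) * (k-3) / [(k-5/3) (k+5/6) (k+1)] - rational; roots negated = parameters, x = (-4), C = 5/3.


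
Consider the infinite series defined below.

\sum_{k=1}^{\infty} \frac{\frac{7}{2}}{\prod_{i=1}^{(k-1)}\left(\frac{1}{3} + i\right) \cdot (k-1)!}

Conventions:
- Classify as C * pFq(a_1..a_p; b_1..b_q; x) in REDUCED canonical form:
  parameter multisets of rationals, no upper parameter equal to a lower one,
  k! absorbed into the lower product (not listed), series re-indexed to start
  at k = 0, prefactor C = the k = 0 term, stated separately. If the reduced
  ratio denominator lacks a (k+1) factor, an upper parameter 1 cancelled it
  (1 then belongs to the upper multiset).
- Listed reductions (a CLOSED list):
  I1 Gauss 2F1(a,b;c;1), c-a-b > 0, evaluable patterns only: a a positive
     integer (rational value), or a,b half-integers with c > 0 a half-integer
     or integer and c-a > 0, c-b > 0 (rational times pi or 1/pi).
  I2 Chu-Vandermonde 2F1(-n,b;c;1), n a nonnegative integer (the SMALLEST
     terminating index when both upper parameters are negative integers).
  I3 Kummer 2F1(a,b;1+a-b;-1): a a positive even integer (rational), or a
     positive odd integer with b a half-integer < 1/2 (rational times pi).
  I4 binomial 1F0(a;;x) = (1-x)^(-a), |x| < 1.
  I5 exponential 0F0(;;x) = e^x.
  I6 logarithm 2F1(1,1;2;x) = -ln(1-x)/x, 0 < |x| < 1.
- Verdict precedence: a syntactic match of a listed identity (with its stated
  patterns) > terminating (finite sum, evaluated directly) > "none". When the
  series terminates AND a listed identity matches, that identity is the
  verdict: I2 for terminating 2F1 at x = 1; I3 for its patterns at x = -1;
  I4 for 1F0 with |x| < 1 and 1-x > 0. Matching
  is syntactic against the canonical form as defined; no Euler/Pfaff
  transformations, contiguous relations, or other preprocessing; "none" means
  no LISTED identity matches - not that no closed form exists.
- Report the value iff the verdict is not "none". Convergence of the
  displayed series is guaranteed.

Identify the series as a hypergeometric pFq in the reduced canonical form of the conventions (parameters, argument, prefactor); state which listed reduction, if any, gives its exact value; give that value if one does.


First insight: t_0 being \frac{7}{2}, the lower running product (prefactor 7/2) is a rising factorial.
Ratio: r(k) = 1 * 1 / [(k+\frac{4}{3}) (k+1)] ; factor over Q: parameters, x = 1, and C = \frac{7}{2}.

Classification (C = \frac{7}{2}): 0F1 with upper {-}, lower {\frac{4}{3}}, argument x = 1. Verdict: none - this 0F1 at x = 1 matches no listed pattern, and upper {-} holds no stopper.


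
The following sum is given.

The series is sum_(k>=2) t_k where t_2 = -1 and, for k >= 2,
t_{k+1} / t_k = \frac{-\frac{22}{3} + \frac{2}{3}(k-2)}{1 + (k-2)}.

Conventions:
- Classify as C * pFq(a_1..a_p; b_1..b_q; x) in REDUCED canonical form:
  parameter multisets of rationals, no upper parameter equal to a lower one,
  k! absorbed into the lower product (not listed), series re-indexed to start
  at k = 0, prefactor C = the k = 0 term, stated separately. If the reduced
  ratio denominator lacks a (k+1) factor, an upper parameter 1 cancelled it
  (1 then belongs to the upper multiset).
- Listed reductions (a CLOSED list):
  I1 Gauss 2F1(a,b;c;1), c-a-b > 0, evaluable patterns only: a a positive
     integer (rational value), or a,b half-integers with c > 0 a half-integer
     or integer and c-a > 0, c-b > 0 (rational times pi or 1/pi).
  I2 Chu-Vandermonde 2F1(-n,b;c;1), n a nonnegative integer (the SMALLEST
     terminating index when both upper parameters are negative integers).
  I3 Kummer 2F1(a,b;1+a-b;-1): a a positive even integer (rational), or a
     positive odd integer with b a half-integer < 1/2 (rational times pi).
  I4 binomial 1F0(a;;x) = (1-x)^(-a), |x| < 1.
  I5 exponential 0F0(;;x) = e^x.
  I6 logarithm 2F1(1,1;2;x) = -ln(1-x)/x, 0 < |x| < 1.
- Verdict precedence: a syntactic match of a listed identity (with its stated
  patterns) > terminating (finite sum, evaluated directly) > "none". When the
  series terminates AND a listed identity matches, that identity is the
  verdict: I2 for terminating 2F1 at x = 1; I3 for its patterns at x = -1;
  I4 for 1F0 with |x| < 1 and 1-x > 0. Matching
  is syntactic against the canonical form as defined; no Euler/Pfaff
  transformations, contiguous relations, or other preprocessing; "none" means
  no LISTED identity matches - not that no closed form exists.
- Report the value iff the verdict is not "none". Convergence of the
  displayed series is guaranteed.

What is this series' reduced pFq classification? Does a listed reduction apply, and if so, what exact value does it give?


This is -1 * 1F0(-11; -; \frac{2}{3}) in reduced canonical form. Verdict: binomial (I4) fires (the 1F0 binomial series: exponent 11, x = \frac{2}{3}). Exact value: -\frac{1}{177147}.

Key observation: t_0 = -1 here, and the expanded ratio factors over Q; C = -1, x = 2/3, roots give parameters.
Consecutive-term ratio: r(k) = \frac{2}{3} * (k-11) / [(k+1)] - rational in k. x = \frac{2}{3}; t_0 = -1; negate the roots.


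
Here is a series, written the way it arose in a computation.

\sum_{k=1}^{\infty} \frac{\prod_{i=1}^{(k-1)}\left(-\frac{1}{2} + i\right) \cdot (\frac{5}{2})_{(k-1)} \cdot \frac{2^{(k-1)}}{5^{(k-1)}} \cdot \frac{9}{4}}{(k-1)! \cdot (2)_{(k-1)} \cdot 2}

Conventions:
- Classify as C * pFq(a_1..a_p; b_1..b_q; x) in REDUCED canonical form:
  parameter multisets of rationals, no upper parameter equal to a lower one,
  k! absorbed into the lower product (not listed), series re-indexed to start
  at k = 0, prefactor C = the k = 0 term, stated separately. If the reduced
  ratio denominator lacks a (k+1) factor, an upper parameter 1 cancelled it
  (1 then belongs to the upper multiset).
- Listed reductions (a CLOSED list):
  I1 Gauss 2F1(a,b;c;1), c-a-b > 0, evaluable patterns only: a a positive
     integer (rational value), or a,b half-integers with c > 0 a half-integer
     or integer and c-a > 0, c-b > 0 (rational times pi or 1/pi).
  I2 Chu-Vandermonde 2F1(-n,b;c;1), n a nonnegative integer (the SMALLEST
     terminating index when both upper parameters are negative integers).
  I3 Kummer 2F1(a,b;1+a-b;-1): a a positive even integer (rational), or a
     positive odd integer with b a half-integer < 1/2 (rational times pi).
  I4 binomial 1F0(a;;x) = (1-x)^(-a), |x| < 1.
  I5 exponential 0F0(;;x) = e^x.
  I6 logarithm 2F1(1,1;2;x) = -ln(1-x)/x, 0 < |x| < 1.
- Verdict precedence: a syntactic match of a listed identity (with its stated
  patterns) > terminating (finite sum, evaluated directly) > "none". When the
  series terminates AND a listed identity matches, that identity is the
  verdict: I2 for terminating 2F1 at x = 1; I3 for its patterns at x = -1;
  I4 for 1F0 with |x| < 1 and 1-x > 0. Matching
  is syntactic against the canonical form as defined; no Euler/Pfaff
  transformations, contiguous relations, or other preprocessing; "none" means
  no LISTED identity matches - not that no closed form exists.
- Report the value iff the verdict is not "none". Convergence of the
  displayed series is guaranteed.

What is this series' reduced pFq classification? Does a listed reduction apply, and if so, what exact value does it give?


Canonical form: C = \frac{9}{8} times 2F1 with upper {\frac{1}{2}, \frac{5}{2}}, lower {2}, x = \frac{2}{5}. Verdict: none (x = \frac{2}{5}): each listed identity misses the multisets {\frac{1}{2}, \frac{5}{2}} ; {2}.

Key step: with t_0 = \frac{9}{8}, the two geometric factors (C = 9/8) combine into one argument.
Adjacent-term ratio: r(k) = \frac{2}{5} * (k+\frac{1}{2}) (k+\frac{5}{2}) / [(k+2) (k+1)] ; factor over Q: parameters, x = \frac{2}{5}, and C = \frac{9}{8}.
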